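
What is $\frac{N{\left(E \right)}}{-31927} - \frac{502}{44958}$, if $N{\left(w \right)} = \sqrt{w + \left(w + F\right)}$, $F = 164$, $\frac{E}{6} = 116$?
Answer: $- \frac{251}{22479} - \frac{2 \sqrt{389}}{31927} \approx -0.012401$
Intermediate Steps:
$E = 696$ ($E = 6 \cdot 116 = 696$)
$N{\left(w \right)} = \sqrt{164 + 2 w}$ ($N{\left(w \right)} = \sqrt{w + \left(w + 164\right)} = \sqrt{w + \left(164 + w\right)} = \sqrt{164 + 2 w}$)
$\frac{N{\left(E \right)}}{-31927} - \frac{502}{44958} = \frac{\sqrt{164 + 2 \cdot 696}}{-31927} - \frac{502}{44958} = \sqrt{164 + 1392} \left(- \frac{1}{31927}\right) - \frac{251}{22479} = \sqrt{1556} \left(- \frac{1}{31927}\right) - \frac{251}{22479} = 2 \sqrt{389} \left(- \frac{1}{31927}\right) - \frac{251}{22479} = - \frac{2 \sqrt{389}}{31927} - \frac{251}{22479} = - \frac{251}{22479} - \frac{2 \sqrt{389}}{31927}$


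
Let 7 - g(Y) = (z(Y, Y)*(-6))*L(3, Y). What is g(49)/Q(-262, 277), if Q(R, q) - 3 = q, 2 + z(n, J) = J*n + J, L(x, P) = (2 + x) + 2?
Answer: 14689/40 ≈ 367.23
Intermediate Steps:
L(x, P) = 4 + x
z(n, J) = -2 + J + J*n (z(n, J) = -2 + (J*n + J) = -2 + (J + J*n) = -2 + J + J*n)
Q(R, q) = 3 + q
g(Y) = -77 + 42*Y + 42*Y² (g(Y) = 7 - (-2 + Y + Y*Y)*(-6)*(4 + 3) = 7 - (-2 + Y + Y²)*(-6)*7 = 7 - (12 - 6*Y - 6*Y²)*7 = 7 - (84 - 42*Y - 42*Y²) = 7 + (-84 + 42*Y + 42*Y²) = -77 + 42*Y + 42*Y²)
g(49)/Q(-262, 277) = (-77 + 42*49 + 42*49²)/(3 + 277) = (-77 + 2058 + 42*2401)/280 = (-77 + 2058 + 100842)*(1/280) = 102823*(1/280) = 14689/40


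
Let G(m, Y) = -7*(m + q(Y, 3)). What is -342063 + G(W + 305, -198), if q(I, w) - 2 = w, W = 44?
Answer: -344541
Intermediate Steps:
q(I, w) = 2 + w
G(m, Y) = -35 - 7*m (G(m, Y) = -7*(m + (2 + 3)) = -7*(m + 5) = -7*(5 + m) = -35 - 7*m)
-342063 + G(W + 305, -198) = -342063 + (-35 - 7*(44 + 305)) = -342063 + (-35 - 7*349) = -342063 + (-35 - 2443) = -342063 - 2478 = -344541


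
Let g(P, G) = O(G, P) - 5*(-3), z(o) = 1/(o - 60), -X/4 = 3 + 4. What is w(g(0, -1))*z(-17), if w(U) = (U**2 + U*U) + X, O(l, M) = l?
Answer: -52/11 ≈ -4.7273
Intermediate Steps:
X = -28 (X = -4*(3 + 4) = -4*7 = -28)
z(o) = 1/(-60 + o)
g(P, G) = 15 + G (g(P, G) = G - 5*(-3) = G + 15 = 15 + G)
w(U) = -28 + 2*U**2 (w(U) = (U**2 + U*U) - 28 = (U**2 + U**2) - 28 = 2*U**2 - 28 = -28 + 2*U**2)
w(g(0, -1))*z(-17) = (-28 + 2*(15 - 1)**2)/(-60 - 17) = (-28 + 2*14**2)/(-77) = (-28 + 2*196)*(-1/77) = (-28 + 392)*(-1/77) = 364*(-1/77) = -52/11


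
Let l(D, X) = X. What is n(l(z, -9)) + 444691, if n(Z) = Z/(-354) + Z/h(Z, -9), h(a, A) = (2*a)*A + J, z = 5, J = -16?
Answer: 1915283981/4307 ≈ 4.4469e+5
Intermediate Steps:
h(a, A) = -16 + 2*A*a (h(a, A) = (2*a)*A - 16 = 2*A*a - 16 = -16 + 2*A*a)
n(Z) = -Z/354 + Z/(-16 - 18*Z) (n(Z) = Z/(-354) + Z/(-16 + 2*(-9)*Z) = Z*(-1/354) + Z/(-16 - 18*Z) = -Z/354 + Z/(-16 - 18*Z))
n(l(z, -9)) + 444691 = (1/354)*(-9)*(-185 - 9*(-9))/(8 + 9*(-9)) + 444691 = (1/354)*(-9)*(-185 + 81)/(8 - 81) + 444691 = (1/354)*(-9)*(-104)/(-73) + 444691 = (1/354)*(-9)*(-1/73)*(-104) + 444691 = -156/4307 + 444691 = 1915283981/4307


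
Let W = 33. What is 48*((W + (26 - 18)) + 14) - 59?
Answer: 2581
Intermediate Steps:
48*((W + (26 - 18)) + 14) - 59 = 48*((33 + (26 - 18)) + 14) - 59 = 48*((33 + 8) + 14) - 59 = 48*(41 + 14) - 59 = 48*55 - 59 = 2640 - 59 = 2581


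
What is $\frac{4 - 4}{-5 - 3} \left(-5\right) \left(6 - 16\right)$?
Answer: $0$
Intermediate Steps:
$\frac{4 - 4}{-5 - 3} \left(-5\right) \left(6 - 16\right) = \frac{0}{-8} \left(-5\right) \left(6 - 16\right) = 0 \left(- \frac{1}{8}\right) \left(-5\right) \left(-10\right) = 0 \left(-5\right) \left(-10\right) = 0 \left(-10\right) = 0$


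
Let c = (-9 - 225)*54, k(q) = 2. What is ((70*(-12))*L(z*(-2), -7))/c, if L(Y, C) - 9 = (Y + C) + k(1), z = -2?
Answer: 560/1053 ≈ 0.53181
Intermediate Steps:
L(Y, C) = 11 + C + Y (L(Y, C) = 9 + ((Y + C) + 2) = 9 + ((C + Y) + 2) = 9 + (2 + C + Y) = 11 + C + Y)
c = -12636 (c = -234*54 = -12636)
((70*(-12))*L(z*(-2), -7))/c = ((70*(-12))*(11 - 7 - 2*(-2)))/(-12636) = -840*(11 - 7 + 4)*(-1/12636) = -840*8*(-1/12636) = -6720*(-1/12636) = 560/1053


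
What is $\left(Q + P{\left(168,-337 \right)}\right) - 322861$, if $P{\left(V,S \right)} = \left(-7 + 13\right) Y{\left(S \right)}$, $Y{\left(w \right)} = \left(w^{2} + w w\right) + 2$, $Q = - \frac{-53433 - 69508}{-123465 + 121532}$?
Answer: $\frac{2010156466}{1933} \approx 1.0399 \cdot 10^{6}$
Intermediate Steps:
$Q = - \frac{122941}{1933}$ ($Q = - \frac{-122941}{-1933} = - \frac{\left(-122941\right) \left(-1\right)}{1933} = \left(-1\right) \frac{122941}{1933} = - \frac{122941}{1933} \approx -63.601$)
$Y{\left(w \right)} = 2 + 2 w^{2}$ ($Y{\left(w \right)} = \left(w^{2} + w^{2}\right) + 2 = 2 w^{2} + 2 = 2 + 2 w^{2}$)
$P{\left(V,S \right)} = 12 + 12 S^{2}$ ($P{\left(V,S \right)} = \left(-7 + 13\right) \left(2 + 2 S^{2}\right) = 6 \left(2 + 2 S^{2}\right) = 12 + 12 S^{2}$)
$\left(Q + P{\left(168,-337 \right)}\right) - 322861 = \left(- \frac{122941}{1933} + \left(12 + 12 \left(-337\right)^{2}\right)\right) - 322861 = \left(- \frac{122941}{1933} + \left(12 + 12 \cdot 113569\right)\right) - 322861 = \left(- \frac{122941}{1933} + \left(12 + 1362828\right)\right) - 322861 = \left(- \frac{122941}{1933} + 1362840\right) - 322861 = \frac{2634246779}{1933} - 322861 = \frac{2010156466}{1933}$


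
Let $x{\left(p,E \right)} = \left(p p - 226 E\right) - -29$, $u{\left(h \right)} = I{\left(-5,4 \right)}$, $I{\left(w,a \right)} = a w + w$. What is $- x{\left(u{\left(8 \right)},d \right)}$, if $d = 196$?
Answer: $43642$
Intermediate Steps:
$I{\left(w,a \right)} = w + a w$
$u{\left(h \right)} = -25$ ($u{\left(h \right)} = - 5 \left(1 + 4\right) = \left(-5\right) 5 = -25$)
$x{\left(p,E \right)} = 29 + p^{2} - 226 E$ ($x{\left(p,E \right)} = \left(p^{2} - 226 E\right) + 29 = 29 + p^{2} - 226 E$)
$- x{\left(u{\left(8 \right)},d \right)} = - (29 + \left(-25\right)^{2} - 44296) = - (29 + 625 - 44296) = \left(-1\right) \left(-43642\right) = 43642$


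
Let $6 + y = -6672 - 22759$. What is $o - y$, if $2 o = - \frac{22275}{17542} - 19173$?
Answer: $\frac{696412667}{35084} \approx 19850.0$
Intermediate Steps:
$o = - \frac{336355041}{35084}$ ($o = \frac{- \frac{22275}{17542} - 19173}{2} = \frac{1}{2} \left(- \frac{336355041}{17542}\right) = - \frac{336355041}{35084} \approx -9587.1$)
$y = -29437$ ($y = -6 - 29431 = -29437$)
$o - y = - \frac{336355041}{35084} - -29437 = - \frac{336355041}{35084} + 29437 = \frac{696412667}{35084}$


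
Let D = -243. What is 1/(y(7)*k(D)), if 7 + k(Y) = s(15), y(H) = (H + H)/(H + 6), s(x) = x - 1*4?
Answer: 13/56 ≈ 0.23214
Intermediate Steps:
s(x) = -4 + x (s(x) = x - 4 = -4 + x)
y(H) = 2*H/(6 + H) (y(H) = (2*H)/(6 + H) = 2*H/(6 + H))
k(Y) = 4 (k(Y) = -7 + (-4 + 15) = -7 + 11 = 4)
1/(y(7)*k(D)) = 1/((2*7/(6 + 7))*4) = 1/((2*7/13)*4) = 1/((2*7*(1/13))*4) = 1/((14/13)*4) = 1/(56/13) = 13/56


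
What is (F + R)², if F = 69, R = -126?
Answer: 3249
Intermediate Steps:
(F + R)² = (69 - 126)² = (-57)² = 3249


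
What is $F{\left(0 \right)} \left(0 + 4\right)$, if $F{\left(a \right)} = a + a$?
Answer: $0$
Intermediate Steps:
$F{\left(a \right)} = 2 a$
$F{\left(0 \right)} \left(0 + 4\right) = 2 \cdot 0 \left(0 + 4\right) = 0 \cdot 4 = 0$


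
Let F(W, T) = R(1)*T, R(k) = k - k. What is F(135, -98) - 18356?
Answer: -18356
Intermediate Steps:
R(k) = 0
F(W, T) = 0 (F(W, T) = 0*T = 0)
F(135, -98) - 18356 = 0 - 18356 = -18356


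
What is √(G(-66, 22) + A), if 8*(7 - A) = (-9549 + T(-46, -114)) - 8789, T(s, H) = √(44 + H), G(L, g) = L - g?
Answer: √(35380 - 2*I*√70)/4 ≈ 47.024 - 0.01112*I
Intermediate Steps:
A = 9197/4 - I*√70/8 (A = 7 - ((-9549 + √(44 - 114)) - 8789)/8 = 7 - ((-9549 + √(-70)) - 8789)/8 = 7 - ((-9549 + I*√70) - 8789)/8 = 7 - (-18338 + I*√70)/8 = 7 + (9169/4 - I*√70/8) = 9197/4 - I*√70/8 ≈ 2299.3 - 1.0458*I)
√(G(-66, 22) + A) = √((-66 - 1*22) + (9197/4 - I*√70/8)) = √((-66 - 22) + (9197/4 - I*√70/8)) = √(-88 + (9197/4 - I*√70/8)) = √(8845/4 - I*√70/8)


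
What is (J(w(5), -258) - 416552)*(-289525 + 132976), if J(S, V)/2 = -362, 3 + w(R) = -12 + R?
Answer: 65324140524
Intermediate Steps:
w(R) = -15 + R (w(R) = -3 + (-12 + R) = -15 + R)
J(S, V) = -724 (J(S, V) = 2*(-362) = -724)
(J(w(5), -258) - 416552)*(-289525 + 132976) = (-724 - 416552)*(-289525 + 132976) = -417276*(-156549) = 65324140524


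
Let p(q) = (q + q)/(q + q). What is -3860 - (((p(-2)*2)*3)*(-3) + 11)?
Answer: -3853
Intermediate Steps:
p(q) = 1 (p(q) = (2*q)/((2*q)) = (2*q)*(1/(2*q)) = 1)
-3860 - (((p(-2)*2)*3)*(-3) + 11) = -3860 - (((1*2)*3)*(-3) + 11) = -3860 - ((2*3)*(-3) + 11) = -3860 - (6*(-3) + 11) = -3860 - (-18 + 11) = -3860 - 1*(-7) = -3860 + 7 = -3853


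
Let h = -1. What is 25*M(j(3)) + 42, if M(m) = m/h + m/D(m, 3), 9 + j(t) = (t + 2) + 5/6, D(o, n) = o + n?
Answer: 3577/6 ≈ 596.17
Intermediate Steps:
D(o, n) = n + o
j(t) = -37/6 + t (j(t) = -9 + ((t + 2) + 5/6) = -9 + ((2 + t) + 5*(⅙)) = -9 + ((2 + t) + ⅚) = -9 + (17/6 + t) = -37/6 + t)
M(m) = -m + m/(3 + m) (M(m) = m/(-1) + m/(3 + m) = m*(-1) + m/(3 + m) = -m + m/(3 + m))
25*M(j(3)) + 42 = 25*((-37/6 + 3)*(-2 - (-37/6 + 3))/(3 + (-37/6 + 3))) + 42 = 25*(-19*(-2 - 1*(-19/6))/(6*(3 - 19/6))) + 42 = 25*(-19*(-2 + 19/6)/(6*(-⅙))) + 42 = 25*(-19/6*(-6)*7/6) + 42 = 25*(133/6) + 42 = 3325/6 + 42 = 3577/6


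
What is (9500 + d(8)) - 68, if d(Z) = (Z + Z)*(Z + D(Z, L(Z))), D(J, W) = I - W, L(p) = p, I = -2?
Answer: 9400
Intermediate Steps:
D(J, W) = -2 - W
d(Z) = -4*Z (d(Z) = (Z + Z)*(Z + (-2 - Z)) = (2*Z)*(-2) = -4*Z)
(9500 + d(8)) - 68 = (9500 - 4*8) - 68 = (9500 - 32) - 68 = 9468 - 68 = 9400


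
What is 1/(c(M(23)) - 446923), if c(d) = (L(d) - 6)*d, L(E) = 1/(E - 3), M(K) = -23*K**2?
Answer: -12170/4550606403 ≈ -2.6744e-6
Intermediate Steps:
L(E) = 1/(-3 + E)
c(d) = d*(-6 + 1/(-3 + d)) (c(d) = (1/(-3 + d) - 6)*d = (-6 + 1/(-3 + d))*d = d*(-6 + 1/(-3 + d)))
1/(c(M(23)) - 446923) = 1/((-23*23**2)*(19 - (-138)*23**2)/(-3 - 23*23**2) - 446923) = 1/((-23*529)*(19 - (-138)*529)/(-3 - 23*529) - 446923) = 1/(-12167*(19 - 6*(-12167))/(-3 - 12167) - 446923) = 1/(-12167*(19 + 73002)/(-12170) - 446923) = 1/(-12167*(-1/12170)*73021 - 446923) = 1/(888446507/12170 - 446923) = 1/(-4550606403/12170) = -12170/4550606403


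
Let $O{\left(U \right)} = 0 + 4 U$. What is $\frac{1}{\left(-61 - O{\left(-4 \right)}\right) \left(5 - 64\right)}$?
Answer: $\frac{1}{2655} \approx 0.00037665$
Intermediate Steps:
$O{\left(U \right)} = 4 U$
$\frac{1}{\left(-61 - O{\left(-4 \right)}\right) \left(5 - 64\right)} = \frac{1}{\left(-61 - 4 \left(-4\right)\right) \left(5 - 64\right)} = \frac{1}{\left(-61 - -16\right) \left(-59\right)} = \frac{1}{\left(-61 + 16\right) \left(-59\right)} = \frac{1}{\left(-45\right) \left(-59\right)} = \frac{1}{2655}$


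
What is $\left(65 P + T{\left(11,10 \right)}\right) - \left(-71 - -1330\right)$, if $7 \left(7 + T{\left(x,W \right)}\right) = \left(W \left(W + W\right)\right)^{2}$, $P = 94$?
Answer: $\frac{73908}{7} \approx 10558.0$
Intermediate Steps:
$T{\left(x,W \right)} = -7 + \frac{4 W^{4}}{7}$ ($T{\left(x,W \right)} = -7 + \frac{\left(W \left(W + W\right)\right)^{2}}{7} = -7 + \frac{\left(W 2 W\right)^{2}}{7} = -7 + \frac{\left(2 W^{2}\right)^{2}}{7} = -7 + \frac{4 W^{4}}{7}$)
$\left(65 P + T{\left(11,10 \right)}\right) - \left(-71 - -1330\right) = \left(65 \cdot 94 - \left(7 - \frac{4 \cdot 10^{4}}{7}\right)\right) - \left(-71 - -1330\right) = \left(6110 + \left(-7 + \frac{4}{7} \cdot 10000\right)\right) - \left(-71 + 1330\right) = \left(6110 + \left(-7 + \frac{40000}{7}\right)\right) - 1259 = \left(6110 + \frac{39951}{7}\right) - 1259 = \frac{82721}{7} - 1259 = \frac{73908}{7}$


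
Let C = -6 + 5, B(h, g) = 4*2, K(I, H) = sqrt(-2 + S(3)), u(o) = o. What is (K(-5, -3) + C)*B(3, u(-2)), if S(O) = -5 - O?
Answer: -8 + 8*I*sqrt(10) ≈ -8.0 + 25.298*I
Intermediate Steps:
K(I, H) = I*sqrt(10) (K(I, H) = sqrt(-2 + (-5 - 1*3)) = sqrt(-2 + (-5 - 3)) = sqrt(-2 - 8) = sqrt(-10) = I*sqrt(10))
B(h, g) = 8
C = -1
(K(-5, -3) + C)*B(3, u(-2)) = (I*sqrt(10) - 1)*8 = (-1 + I*sqrt(10))*8 = -8 + 8*I*sqrt(10)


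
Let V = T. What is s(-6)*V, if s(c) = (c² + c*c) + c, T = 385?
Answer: 25410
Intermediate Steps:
s(c) = c + 2*c² (s(c) = (c² + c²) + c = 2*c² + c = c + 2*c²)
V = 385
s(-6)*V = -6*(1 + 2*(-6))*385 = -6*(1 - 12)*385 = -6*(-11)*385 = 66*385 = 25410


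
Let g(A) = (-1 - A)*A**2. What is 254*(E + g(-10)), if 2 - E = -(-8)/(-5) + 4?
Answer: 1142492/5 ≈ 2.2850e+5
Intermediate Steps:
E = -2/5 (E = 2 - (-(-8)/(-5) + 4) = 2 - (-(-8)*(-1)/5 + 4) = 2 - (-1*8/5 + 4) = 2 - (-8/5 + 4) = 2 - 1*12/5 = 2 - 12/5 = -2/5 ≈ -0.40000)
g(A) = A**2*(-1 - A)
254*(E + g(-10)) = 254*(-2/5 + (-10)**2*(-1 - 1*(-10))) = 254*(-2/5 + 100*(-1 + 10)) = 254*(-2/5 + 100*9) = 254*(-2/5 + 900) = 254*(4498/5) = 1142492/5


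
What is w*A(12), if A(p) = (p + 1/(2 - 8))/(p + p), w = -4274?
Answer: -151727/72 ≈ -2107.3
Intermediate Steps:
A(p) = (-1/6 + p)/(2*p) (A(p) = (p + 1/(-6))/((2*p)) = (p - 1/6)*(1/(2*p)) = (-1/6 + p)*(1/(2*p)) = (-1/6 + p)/(2*p))
w*A(12) = -2137*(-1 + 6*12)/(6*12) = -2137*(-1 + 72)/(6*12) = -2137*71/(6*12) = -4274*71/144 = -151727/72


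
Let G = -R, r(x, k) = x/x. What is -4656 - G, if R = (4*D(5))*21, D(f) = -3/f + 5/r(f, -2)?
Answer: -21432/5 ≈ -4286.4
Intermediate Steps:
r(x, k) = 1
D(f) = 5 - 3/f (D(f) = -3/f + 5/1 = -3/f + 5*1 = -3/f + 5 = 5 - 3/f)
R = 1848/5 (R = (4*(5 - 3/5))*21 = (4*(22/5))*21 = (88/5)*21 = 1848/5 ≈ 369.60)
G = -1848/5 (G = -1*1848/5 = -1848/5 ≈ -369.60)
-4656 - G = -4656 - 1*(-1848/5) = -4656 + 1848/5 = -21432/5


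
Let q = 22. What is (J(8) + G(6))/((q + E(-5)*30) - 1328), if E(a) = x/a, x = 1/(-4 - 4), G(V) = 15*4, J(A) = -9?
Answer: -204/5221 ≈ -0.039073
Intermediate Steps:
G(V) = 60
x = -⅛ (x = 1/(-8) = -⅛ ≈ -0.12500)
E(a) = -1/(8*a)
(J(8) + G(6))/((q + E(-5)*30) - 1328) = (-9 + 60)/((22 - ⅛/(-5)*30) - 1328) = 51/((22 - ⅛*(-⅕)*30) - 1328) = 51/((22 + (1/40)*30) - 1328) = 51/((22 + ¾) - 1328) = 51/(91/4 - 1328) = 51/(-5221/4) = 51*(-4/5221) = -204/5221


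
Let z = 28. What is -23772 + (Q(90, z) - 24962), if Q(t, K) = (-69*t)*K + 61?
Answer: -222553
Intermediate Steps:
Q(t, K) = 61 - 69*K*t (Q(t, K) = -69*K*t + 61 = 61 - 69*K*t)
-23772 + (Q(90, z) - 24962) = -23772 + ((61 - 69*28*90) - 24962) = -23772 + ((61 - 173880) - 24962) = -23772 + (-173819 - 24962) = -23772 - 198781 = -222553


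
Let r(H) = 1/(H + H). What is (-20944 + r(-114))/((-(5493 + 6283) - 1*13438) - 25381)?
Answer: 4775233/11535660 ≈ 0.41395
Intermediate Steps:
r(H) = 1/(2*H)
(-20944 + r(-114))/((-(5493 + 6283) - 1*13438) - 25381) = (-20944 + (½)/(-114))/((-(5493 + 6283) - 1*13438) - 25381) = (-20944 + (½)*(-1/114))/((-1*11776 - 13438) - 25381) = (-20944 - 1/228)/((-11776 - 13438) - 25381) = -4775233/(228*(-25214 - 25381)) = -4775233/228/(-50595) = -4775233/228*(-1/50595) = 4775233/11535660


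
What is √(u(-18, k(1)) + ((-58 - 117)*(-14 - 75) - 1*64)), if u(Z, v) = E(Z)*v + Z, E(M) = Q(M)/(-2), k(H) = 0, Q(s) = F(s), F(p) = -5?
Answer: √15493 ≈ 124.47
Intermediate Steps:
Q(s) = -5
E(M) = 5/2 (E(M) = -5/(-2) = -5*(-½) = 5/2)
u(Z, v) = Z + 5*v/2 (u(Z, v) = 5*v/2 + Z = Z + 5*v/2)
√(u(-18, k(1)) + ((-58 - 117)*(-14 - 75) - 1*64)) = √((-18 + (5/2)*0) + ((-58 - 117)*(-14 - 75) - 1*64)) = √((-18 + 0) + (-175*(-89) - 64)) = √(-18 + (15575 - 64)) = √(-18 + 15511) = √15493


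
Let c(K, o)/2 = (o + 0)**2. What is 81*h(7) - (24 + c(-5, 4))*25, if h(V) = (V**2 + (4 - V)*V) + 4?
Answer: 1192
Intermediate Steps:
c(K, o) = 2*o**2 (c(K, o) = 2*(o + 0)**2 = 2*o**2)
h(V) = 4 + V**2 + V*(4 - V) (h(V) = (V**2 + V*(4 - V)) + 4 = 4 + V**2 + V*(4 - V))
81*h(7) - (24 + c(-5, 4))*25 = 81*(4 + 4*7) - (24 + 2*4**2)*25 = 81*(4 + 28) - (24 + 2*16)*25 = 81*32 - (24 + 32)*25 = 2592 - 56*25 = 2592 - 1*1400 = 2592 - 1400 = 1192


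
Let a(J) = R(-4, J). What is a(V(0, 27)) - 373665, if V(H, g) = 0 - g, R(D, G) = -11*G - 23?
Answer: -373391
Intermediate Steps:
R(D, G) = -23 - 11*G
V(H, g) = -g
a(J) = -23 - 11*J
a(V(0, 27)) - 373665 = (-23 - (-11)*27) - 373665 = (-23 - 11*(-27)) - 373665 = (-23 + 297) - 373665 = 274 - 373665 = -373391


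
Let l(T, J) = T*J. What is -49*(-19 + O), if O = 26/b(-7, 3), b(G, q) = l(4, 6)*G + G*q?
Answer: 25319/27 ≈ 937.74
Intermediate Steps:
l(T, J) = J*T
b(G, q) = 24*G + G*q (b(G, q) = (6*4)*G + G*q = 24*G + G*q)
O = -26/189 (O = 26/((-7*(24 + 3))) = 26/((-7*27)) = 26/(-189) = 26*(-1/189) = -26/189 ≈ -0.13757)
-49*(-19 + O) = -49*(-19 - 26/189) = -49*(-3617/189) = 25319/27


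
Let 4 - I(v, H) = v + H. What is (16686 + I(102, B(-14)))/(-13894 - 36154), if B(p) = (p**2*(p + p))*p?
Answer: 15061/12512 ≈ 1.2037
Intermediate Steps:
B(p) = 2*p**4 (B(p) = (p**2*(2*p))*p = (2*p**3)*p = 2*p**4)
I(v, H) = 4 - H - v (I(v, H) = 4 - (v + H) = 4 - (H + v) = 4 + (-H - v) = 4 - H - v)
(16686 + I(102, B(-14)))/(-13894 - 36154) = (16686 + (4 - 2*(-14)**4 - 1*102))/(-13894 - 36154) = (16686 + (4 - 2*38416 - 102))/(-50048) = (16686 + (4 - 1*76832 - 102))*(-1/50048) = (16686 + (4 - 76832 - 102))*(-1/50048) = (16686 - 76930)*(-1/50048) = -60244*(-1/50048) = 15061/12512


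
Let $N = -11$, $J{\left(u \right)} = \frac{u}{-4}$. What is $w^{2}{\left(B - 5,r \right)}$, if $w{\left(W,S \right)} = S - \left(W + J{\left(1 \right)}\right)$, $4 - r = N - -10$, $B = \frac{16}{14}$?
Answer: $\frac{65025}{784} \approx 82.94$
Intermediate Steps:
$J{\left(u \right)} = - \frac{u}{4}$ ($J{\left(u \right)} = u \left(- \frac{1}{4}\right) = - \frac{u}{4}$)
$B = \frac{8}{7}$ ($B = 16 \cdot \frac{1}{14} = \frac{8}{7} \approx 1.1429$)
$r = 5$ ($r = 4 - \left(-11 - -10\right) = 4 - \left(-11 + 10\right) = 4 - -1 = 4 + 1 = 5$)
$w{\left(W,S \right)} = \frac{1}{4} + S - W$ ($w{\left(W,S \right)} = S - \left(W - \frac{1}{4}\right) = S - \left(- \frac{1}{4} + W\right) = \frac{1}{4} + S - W$)
$w^{2}{\left(B - 5,r \right)} = \left(\frac{1}{4} + 5 - \left(\frac{8}{7} - 5\right)\right)^{2} = \left(\frac{1}{4} + 5 - - \frac{27}{7}\right)^{2} = \left(\frac{1}{4} + 5 + \frac{27}{7}\right)^{2} = \left(\frac{255}{28}\right)^{2} = \frac{65025}{784}$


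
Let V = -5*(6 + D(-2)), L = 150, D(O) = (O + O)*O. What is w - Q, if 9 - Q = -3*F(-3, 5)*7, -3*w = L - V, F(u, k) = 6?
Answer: -625/3 ≈ -208.33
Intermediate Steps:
D(O) = 2*O² (D(O) = (2*O)*O = 2*O²)
V = -70 (V = -5*(6 + 2*(-2)²) = -5*(6 + 2*4) = -5*(6 + 8) = -5*14 = -70)
w = -220/3 (w = -(150 - 1*(-70))/3 = -(150 + 70)/3 = -⅓*220 = -220/3 ≈ -73.333)
Q = 135 (Q = 9 - (-3*6)*7 = 9 - (-18)*7 = 9 - 1*(-126) = 9 + 126 = 135)
w - Q = -220/3 - 1*135 = -220/3 - 135 = -625/3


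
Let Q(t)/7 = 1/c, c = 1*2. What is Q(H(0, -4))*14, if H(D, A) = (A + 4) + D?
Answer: 49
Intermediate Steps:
H(D, A) = 4 + A + D (H(D, A) = (4 + A) + D = 4 + A + D)
c = 2
Q(t) = 7/2
Q(H(0, -4))*14 = (7/2)*14 = 49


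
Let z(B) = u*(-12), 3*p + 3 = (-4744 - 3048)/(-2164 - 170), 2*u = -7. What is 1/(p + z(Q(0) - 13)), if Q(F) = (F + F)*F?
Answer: 3501/147437 ≈ 0.023746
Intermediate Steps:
u = -7/2 (u = (½)*(-7) = -7/2 ≈ -3.5000)
Q(F) = 2*F² (Q(F) = (2*F)*F = 2*F²)
p = 395/3501 (p = -1 + ((-4744 - 3048)/(-2164 - 170))/3 = -1 + (-7792/(-2334))/3 = -1 + (-7792*(-1/2334))/3 = -1 + (⅓)*(3896/1167) = -1 + 3896/3501 = 395/3501 ≈ 0.11282)
z(B) = 42 (z(B) = -7/2*(-12) = 42)
1/(p + z(Q(0) - 13)) = 1/(395/3501 + 42) = 1/(147437/3501) = 3501/147437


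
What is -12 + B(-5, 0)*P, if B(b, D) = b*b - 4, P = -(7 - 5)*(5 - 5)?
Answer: -12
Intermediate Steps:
P = 0 (P = -2*0 = -1*0 = 0)
B(b, D) = -4 + b**2 (B(b, D) = b**2 - 4 = -4 + b**2)
-12 + B(-5, 0)*P = -12 + (-4 + (-5)**2)*0 = -12 + (-4 + 25)*0 = -12 + 21*0 = -12 + 0 = -12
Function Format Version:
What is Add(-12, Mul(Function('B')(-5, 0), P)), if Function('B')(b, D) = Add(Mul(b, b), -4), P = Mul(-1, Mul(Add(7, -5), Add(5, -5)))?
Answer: -12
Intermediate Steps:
P = 0 (P = Mul(-1, Mul(2, 0)) = Mul(-1, 0) = 0)
Function('B')(b, D) = Add(-4, Pow(b, 2)) (Function('B')(b, D) = Add(Pow(b, 2), -4) = Add(-4, Pow(b, 2)))
Add(-12, Mul(Function('B')(-5, 0), P)) = Add(-12, Mul(Add(-4, Pow(-5, 2)), 0)) = Add(-12, Mul(Add(-4, 25), 0)) = Add(-12, Mul(21, 0)) = Add(-12, 0) = -12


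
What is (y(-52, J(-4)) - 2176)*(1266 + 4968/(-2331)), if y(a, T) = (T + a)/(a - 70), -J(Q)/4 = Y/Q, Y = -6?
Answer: -43440574794/15799 ≈ -2.7496e+6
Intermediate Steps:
J(Q) = 24/Q (J(Q) = -(-24)/Q = 24/Q)
y(a, T) = (T + a)/(-70 + a)
(y(-52, J(-4)) - 2176)*(1266 + 4968/(-2331)) = ((24/(-4) - 52)/(-70 - 52) - 2176)*(1266 + 4968/(-2331)) = ((24*(-1/4) - 52)/(-122) - 2176)*(1266 + 4968*(-1/2331)) = (-(-6 - 52)/122 - 2176)*(1266 - 552/259) = (-1/122*(-58) - 2176)*(327342/259) = (29/61 - 2176)*(327342/259) = -132707/61*327342/259 = -43440574794/15799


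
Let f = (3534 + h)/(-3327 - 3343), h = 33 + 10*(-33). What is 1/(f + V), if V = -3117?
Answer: -6670/20793627 ≈ -0.00032077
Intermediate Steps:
h = -297 (h = 33 - 330 = -297)
f = -3237/6670 (f = (3534 - 297)/(-3327 - 3343) = 3237/(-6670) = 3237*(-1/6670) = -3237/6670 ≈ -0.48531)
1/(f + V) = 1/(-3237/6670 - 3117) = 1/(-20793627/6670) = -6670/20793627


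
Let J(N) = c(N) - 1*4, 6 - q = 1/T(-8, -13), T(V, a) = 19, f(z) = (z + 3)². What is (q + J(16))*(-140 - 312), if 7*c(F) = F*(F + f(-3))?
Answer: -2315596/133 ≈ -17411.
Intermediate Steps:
f(z) = (3 + z)²
c(F) = F²/7 (c(F) = (F*(F + (3 - 3)²))/7 = (F*(F + 0²))/7 = (F*(F + 0))/7 = (F*F)/7 = F²/7)
q = 113/19 (q = 6 - 1/19 = 113/19 ≈ 5.9474)
J(N) = -4 + N²/7 (J(N) = N²/7 - 1*4 = N²/7 - 4 = -4 + N²/7)
(q + J(16))*(-140 - 312) = (113/19 + (-4 + (⅐)*16²))*(-140 - 312) = (113/19 + (-4 + (⅐)*256))*(-452) = (113/19 + (-4 + 256/7))*(-452) = (113/19 + 228/7)*(-452) = (5123/133)*(-452) = -2315596/133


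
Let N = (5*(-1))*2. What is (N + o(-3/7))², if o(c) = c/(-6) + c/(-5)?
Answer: 474721/4900 ≈ 96.882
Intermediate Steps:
N = -10 (N = -5*2 = -10)
o(c) = -11*c/30 (o(c) = c*(-⅙) + c*(-⅕) = -c/6 - c/5 = -11*c/30)
(N + o(-3/7))² = (-10 - (-11)/(10*7))² = (-10 - 11/30*(-3/7))² = (-10 + 11/70)² = (-689/70)² = 474721/4900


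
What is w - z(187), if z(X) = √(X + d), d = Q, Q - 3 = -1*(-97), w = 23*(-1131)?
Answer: -26013 - √287 ≈ -26030.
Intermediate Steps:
w = -26013
Q = 100 (Q = 3 - 1*(-97) = 3 + 97 = 100)
d = 100
z(X) = √(100 + X) (z(X) = √(X + 100) = √(100 + X))
w - z(187) = -26013 - √(100 + 187) = -26013 - √287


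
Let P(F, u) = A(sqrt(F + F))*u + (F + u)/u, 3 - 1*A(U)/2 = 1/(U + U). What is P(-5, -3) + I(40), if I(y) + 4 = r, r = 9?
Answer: -31/3 - 3*I*sqrt(10)/10 ≈ -10.333 - 0.94868*I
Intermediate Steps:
A(U) = 6 - 1/U (A(U) = 6 - 2/(U + U) = 6 - 2*1/(2*U) = 6 - 1/U)
I(y) = 5 (I(y) = -4 + 9 = 5)
P(F, u) = u*(6 - sqrt(2)/(2*sqrt(F))) + (F + u)/u (P(F, u) = (6 - 1/(sqrt(F + F)))*u + (F + u)/u = (6 - 1/(sqrt(2*F)))*u + (F + u)/u = (6 - 1/(sqrt(2)*sqrt(F)))*u + (F + u)/u = (6 - sqrt(2)/(2*sqrt(F)))*u + (F + u)/u = u*(6 - sqrt(2)/(2*sqrt(F))) + (F + u)/u)
P(-5, -3) + I(40) = (1 + 6*(-3) - 5/(-3) - 1/2*(-3)*sqrt(2)/sqrt(-5)) + 5 = (1 - 18 - 5*(-1/3) - 1/2*(-3)*sqrt(2)*(-I*sqrt(5)/5)) + 5 = (1 - 18 + 5/3 - 3*I*sqrt(10)/10) + 5 = (-46/3 - 3*I*sqrt(10)/10) + 5 = -31/3 - 3*I*sqrt(10)/10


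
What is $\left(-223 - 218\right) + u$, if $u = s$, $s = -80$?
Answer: $-521$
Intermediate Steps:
$u = -80$
$\left(-223 - 218\right) + u = \left(-223 - 218\right) - 80 = -441 - 80 = -521$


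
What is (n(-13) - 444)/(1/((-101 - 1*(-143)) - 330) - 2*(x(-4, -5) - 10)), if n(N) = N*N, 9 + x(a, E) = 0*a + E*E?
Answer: 79200/3457 ≈ 22.910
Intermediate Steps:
x(a, E) = -9 + E² (x(a, E) = -9 + (0*a + E*E) = -9 + (0 + E²) = -9 + E²)
n(N) = N²
(n(-13) - 444)/(1/((-101 - 1*(-143)) - 330) - 2*(x(-4, -5) - 10)) = ((-13)² - 444)/(1/((-101 - 1*(-143)) - 330) - 2*((-9 + (-5)²) - 10)) = (169 - 444)/(1/((-101 + 143) - 330) - 2*((-9 + 25) - 10)) = -275/(1/(42 - 330) - 2*(16 - 10)) = -275/(1/(-288) - 2*6) = -275/(-1/288 - 12) = -275/(-3457/288) = -275*(-288/3457) = 79200/3457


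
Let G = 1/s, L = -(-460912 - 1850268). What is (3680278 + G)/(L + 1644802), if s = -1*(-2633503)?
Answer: 9692023153835/10418090464946 ≈ 0.93031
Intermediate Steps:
L = 2311180 (L = -1*(-2311180) = 2311180)
s = 2633503
G = 1/2633503 ≈ 3.7972e-7
(3680278 + G)/(L + 1644802) = (3680278 + 1/2633503)/(2311180 + 1644802) = (9692023153835/2633503)/3955982 = (9692023153835/2633503)*(1/3955982) = 9692023153835/10418090464946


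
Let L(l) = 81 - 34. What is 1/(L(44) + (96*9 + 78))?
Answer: 1/989 ≈ 0.0010111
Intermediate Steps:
L(l) = 47
1/(L(44) + (96*9 + 78)) = 1/(47 + (96*9 + 78)) = 1/(47 + (864 + 78)) = 1/(47 + 942) = 1/989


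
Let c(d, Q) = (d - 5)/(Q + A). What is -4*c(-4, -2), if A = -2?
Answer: -9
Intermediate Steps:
c(d, Q) = (-5 + d)/(-2 + Q) (c(d, Q) = (d - 5)/(Q - 2) = (-5 + d)/(-2 + Q))
-4*c(-4, -2) = -4*(-5 - 4)/(-2 - 2) = -4*(-9)/(-4) = -(-1)*(-9) = -4*9/4 = -9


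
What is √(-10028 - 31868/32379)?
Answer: 4*I*√657148965870/32379 ≈ 100.14*I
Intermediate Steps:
√(-10028 - 31868/32379) = √(-324728480/32379) = 4*I*√657148965870/32379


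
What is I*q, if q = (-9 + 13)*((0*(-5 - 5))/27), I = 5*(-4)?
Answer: 0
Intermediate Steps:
I = -20
q = 0 (q = 4*((0*(-10))*(1/27)) = 4*(0*(1/27)) = 4*0 = 0)
I*q = -20*0 = 0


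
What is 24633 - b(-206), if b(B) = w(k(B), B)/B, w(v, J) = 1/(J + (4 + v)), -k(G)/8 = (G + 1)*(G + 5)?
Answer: 1673749585115/67947452 ≈ 24633.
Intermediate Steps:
k(G) = -8*(1 + G)*(5 + G) (k(G) = -8*(G + 1)*(G + 5) = -8*(1 + G)*(5 + G))
w(v, J) = 1/(4 + J + v)
b(B) = 1/(B*(-36 - 47*B - 8*B²)) (b(B) = 1/((4 + B + (-40 - 48*B - 8*B²))*B) = 1/((-36 - 47*B - 8*B²)*B) = 1/(B*(-36 - 47*B - 8*B²)))
24633 - b(-206) = 24633 - 1/((-206)*(-36 - 47*(-206) - 8*(-206)²)) = 24633 - (-1)/(206*(-36 + 9682 - 8*42436)) = 24633 - (-1)/(206*(-36 + 9682 - 339488)) = 24633 - (-1)/(206*(-329842)) = 24633 - (-1)*(-1)/(206*329842) = 24633 - 1*1/67947452 = 24633 - 1/67947452 = 1673749585115/67947452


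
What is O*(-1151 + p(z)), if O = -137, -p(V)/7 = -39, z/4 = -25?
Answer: 120286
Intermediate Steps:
z = -100 (z = 4*(-25) = -100)
p(V) = 273 (p(V) = -7*(-39) = 273)
O*(-1151 + p(z)) = -137*(-1151 + 273) = -137*(-878) = 120286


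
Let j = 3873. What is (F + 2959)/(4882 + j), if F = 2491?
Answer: 1090/1751 ≈ 0.62250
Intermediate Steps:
(F + 2959)/(4882 + j) = (2491 + 2959)/(4882 + 3873) = 5450/8755 = 5450*(1/8755) = 1090/1751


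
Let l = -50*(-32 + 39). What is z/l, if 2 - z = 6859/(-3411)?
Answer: -13681/1193850 ≈ -0.011460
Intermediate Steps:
l = -350 (l = -50*7 = -350)
z = 13681/3411 (z = 2 - 6859/(-3411) = 2 - 6859*(-1)/3411 = 2 - 1*(-6859/3411) = 2 + 6859/3411 = 13681/3411 ≈ 4.0108)
z/l = (13681/3411)/(-350) = (13681/3411)*(-1/350) = -13681/1193850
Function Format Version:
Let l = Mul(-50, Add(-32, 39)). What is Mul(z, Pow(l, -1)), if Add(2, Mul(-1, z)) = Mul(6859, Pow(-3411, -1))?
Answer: Rational(-13681, 1193850) ≈ -0.011460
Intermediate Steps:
l = -350 (l = Mul(-50, 7) = -350)
z = Rational(13681, 3411) (z = Add(2, Mul(-1, Mul(6859, Pow(-3411, -1)))) = Add(2, Mul(-1, Mul(6859, Rational(-1, 3411)))) = Add(2, Mul(-1, Rational(-6859, 3411))) = Add(2, Rational(6859, 3411)) = Rational(13681, 3411) ≈ 4.0108)
Mul(z, Pow(l, -1)) = Mul(Rational(13681, 3411), Pow(-350, -1)) = Mul(Rational(13681, 3411), Rational(-1, 350)) = Rational(-13681, 1193850)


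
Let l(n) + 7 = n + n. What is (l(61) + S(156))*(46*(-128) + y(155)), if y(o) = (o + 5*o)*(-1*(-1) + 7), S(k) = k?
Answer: 420592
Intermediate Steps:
l(n) = -7 + 2*n (l(n) = -7 + (n + n) = -7 + 2*n)
y(o) = 48*o (y(o) = (6*o)*(1 + 7) = (6*o)*8 = 48*o)
(l(61) + S(156))*(46*(-128) + y(155)) = ((-7 + 2*61) + 156)*(46*(-128) + 48*155) = ((-7 + 122) + 156)*(-5888 + 7440) = (115 + 156)*1552 = 271*1552 = 420592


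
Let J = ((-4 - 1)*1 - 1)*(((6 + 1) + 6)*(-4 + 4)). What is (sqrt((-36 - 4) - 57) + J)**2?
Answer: -97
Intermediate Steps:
J = 0 (J = (-5*1 - 1)*((7 + 6)*0) = (-5 - 1)*(13*0) = -6*0 = 0)
(sqrt((-36 - 4) - 57) + J)**2 = (sqrt((-36 - 4) - 57) + 0)**2 = (sqrt(-40 - 57) + 0)**2 = (sqrt(-97) + 0)**2 = (I*sqrt(97) + 0)**2 = (I*sqrt(97))**2 = -97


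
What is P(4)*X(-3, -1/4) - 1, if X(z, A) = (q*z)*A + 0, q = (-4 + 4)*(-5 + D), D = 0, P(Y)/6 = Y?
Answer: -1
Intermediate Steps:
P(Y) = 6*Y
q = 0 (q = (-4 + 4)*(-5 + 0) = 0*(-5) = 0)
X(z, A) = 0 (X(z, A) = (0*z)*A + 0 = 0*A + 0 = 0 + 0 = 0)
P(4)*X(-3, -1/4) - 1 = (6*4)*0 - 1 = 24*0 - 1 = 0 - 1 = -1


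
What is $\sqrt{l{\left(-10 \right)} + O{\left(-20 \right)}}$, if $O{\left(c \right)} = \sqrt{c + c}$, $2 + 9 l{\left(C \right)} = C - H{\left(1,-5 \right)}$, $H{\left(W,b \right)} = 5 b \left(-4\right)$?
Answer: $\frac{\sqrt{-112 + 18 i \sqrt{10}}}{3} \approx 0.87033 + 3.6334 i$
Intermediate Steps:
$H{\left(W,b \right)} = - 20 b$
$l{\left(C \right)} = - \frac{34}{3} + \frac{C}{9}$ ($l{\left(C \right)} = - \frac{2}{9} + \frac{C - \left(-20\right) \left(-5\right)}{9} = - \frac{2}{9} + \frac{C - 100}{9} = - \frac{2}{9} + \frac{-100 + C}{9} = - \frac{2}{9} + \left(- \frac{100}{9} + \frac{C}{9}\right) = - \frac{34}{3} + \frac{C}{9}$)
$O{\left(c \right)} = \sqrt{2} \sqrt{c}$ ($O{\left(c \right)} = \sqrt{2 c} = \sqrt{2} \sqrt{c}$)
$\sqrt{l{\left(-10 \right)} + O{\left(-20 \right)}} = \sqrt{\left(- \frac{34}{3} + \frac{1}{9} \left(-10\right)\right) + \sqrt{2} \sqrt{-20}} = \sqrt{\left(- \frac{34}{3} - \frac{10}{9}\right) + \sqrt{2} \cdot 2 i \sqrt{5}} = \sqrt{- \frac{112}{9} + 2 i \sqrt{10}}$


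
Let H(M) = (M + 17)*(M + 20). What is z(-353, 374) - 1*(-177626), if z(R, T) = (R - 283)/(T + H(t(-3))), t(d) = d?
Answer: 9058873/51 ≈ 1.7763e+5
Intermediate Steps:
H(M) = (17 + M)*(20 + M)
z(R, T) = (-283 + R)/(238 + T) (z(R, T) = (R - 283)/(T + (340 + (-3)**2 + 37*(-3))) = (-283 + R)/(T + (340 + 9 - 111)) = (-283 + R)/(T + 238) = (-283 + R)/(238 + T))
z(-353, 374) - 1*(-177626) = (-283 - 353)/(238 + 374) - 1*(-177626) = -636/612 + 177626 = (1/612)*(-636) + 177626 = -53/51 + 177626 = 9058873/51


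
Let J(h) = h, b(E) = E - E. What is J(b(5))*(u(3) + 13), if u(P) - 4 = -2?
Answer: 0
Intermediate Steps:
b(E) = 0
u(P) = 2 (u(P) = 4 - 2 = 2)
J(b(5))*(u(3) + 13) = 0*(2 + 13) = 0*15 = 0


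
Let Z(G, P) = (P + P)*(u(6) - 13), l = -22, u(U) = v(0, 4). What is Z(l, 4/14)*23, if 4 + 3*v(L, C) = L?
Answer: -3956/21 ≈ -188.38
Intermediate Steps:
v(L, C) = -4/3 + L/3
u(U) = -4/3 (u(U) = -4/3 + (⅓)*0 = -4/3 + 0 = -4/3)
Z(G, P) = -86*P/3 (Z(G, P) = (P + P)*(-4/3 - 13) = (2*P)*(-43/3) = -86*P/3)
Z(l, 4/14)*23 = -344/(3*14)*23 = -86/3*2/7*23 = -172/21*23 = -3956/21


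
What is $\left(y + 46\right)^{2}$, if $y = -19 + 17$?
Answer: $1936$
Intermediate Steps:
$y = -2$
$\left(y + 46\right)^{2} = \left(-2 + 46\right)^{2} = 44^{2} = 1936$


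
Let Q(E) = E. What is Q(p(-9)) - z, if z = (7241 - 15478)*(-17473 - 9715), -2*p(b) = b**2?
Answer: -447895193/2 ≈ -2.2395e+8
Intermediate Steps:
p(b) = -b**2/2
z = 223947556 (z = -8237*(-27188) = 223947556)
Q(p(-9)) - z = -1/2*(-9)**2 - 1*223947556 = -1/2*81 - 223947556 = -81/2 - 223947556 = -447895193/2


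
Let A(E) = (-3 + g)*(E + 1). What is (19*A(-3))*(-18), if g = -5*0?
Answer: -2052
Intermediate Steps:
g = 0
A(E) = -3 - 3*E (A(E) = (-3 + 0)*(E + 1) = -3*(1 + E) = -3 - 3*E)
(19*A(-3))*(-18) = (19*(-3 - 3*(-3)))*(-18) = (19*(-3 + 9))*(-18) = (19*6)*(-18) = 114*(-18) = -2052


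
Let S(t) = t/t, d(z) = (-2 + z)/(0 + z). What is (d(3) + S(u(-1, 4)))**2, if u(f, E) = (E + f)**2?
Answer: 16/9 ≈ 1.7778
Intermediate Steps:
d(z) = (-2 + z)/z
S(t) = 1
(d(3) + S(u(-1, 4)))**2 = ((-2 + 3)/3 + 1)**2 = ((1/3)*1 + 1)**2 = (1/3 + 1)**2 = (4/3)**2 = 16/9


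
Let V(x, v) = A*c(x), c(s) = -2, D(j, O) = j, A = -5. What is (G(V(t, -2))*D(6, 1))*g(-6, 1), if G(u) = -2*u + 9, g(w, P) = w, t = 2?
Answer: 396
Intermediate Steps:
V(x, v) = 10 (V(x, v) = -5*(-2) = 10)
G(u) = 9 - 2*u
(G(V(t, -2))*D(6, 1))*g(-6, 1) = ((9 - 2*10)*6)*(-6) = ((9 - 20)*6)*(-6) = -11*6*(-6) = -66*(-6) = 396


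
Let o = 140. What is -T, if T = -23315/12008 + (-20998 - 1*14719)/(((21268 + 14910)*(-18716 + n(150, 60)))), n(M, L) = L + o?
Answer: 976102077899/502738821924 ≈ 1.9416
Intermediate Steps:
n(M, L) = 140 + L (n(M, L) = L + 140 = 140 + L)
T = -976102077899/502738821924 (T = -23315/12008 + (-20998 - 1*14719)/(((21268 + 14910)*(-18716 + (140 + 60)))) = -23315*1/12008 + (-20998 - 14719)/((36178*(-18716 + 200))) = -23315/12008 - 35717/(36178*(-18516)) = -23315/12008 - 35717/(-669871848) = -23315/12008 - 35717*(-1/669871848) = -23315/12008 + 35717/669871848 = -976102077899/502738821924 ≈ -1.9416)
-T = -1*(-976102077899/502738821924) = 976102077899/502738821924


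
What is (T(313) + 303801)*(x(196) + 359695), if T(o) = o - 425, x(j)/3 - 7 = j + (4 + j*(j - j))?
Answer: 109424005724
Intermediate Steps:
x(j) = 33 + 3*j (x(j) = 21 + 3*(j + (4 + j*(j - j))) = 21 + 3*(j + (4 + j*0)) = 21 + 3*(j + (4 + 0)) = 21 + 3*(j + 4) = 21 + 3*(4 + j) = 21 + (12 + 3*j) = 33 + 3*j)
T(o) = -425 + o
(T(313) + 303801)*(x(196) + 359695) = ((-425 + 313) + 303801)*((33 + 3*196) + 359695) = (-112 + 303801)*((33 + 588) + 359695) = 303689*(621 + 359695) = 303689*360316 = 109424005724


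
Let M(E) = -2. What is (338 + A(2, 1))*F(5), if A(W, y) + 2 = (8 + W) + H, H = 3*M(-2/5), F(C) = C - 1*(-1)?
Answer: 2040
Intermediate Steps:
F(C) = 1 + C (F(C) = C + 1 = 1 + C)
H = -6 (H = 3*(-2) = -6)
A(W, y) = W (A(W, y) = -2 + ((8 + W) - 6) = -2 + (2 + W) = W)
(338 + A(2, 1))*F(5) = (338 + 2)*(1 + 5) = 340*6 = 2040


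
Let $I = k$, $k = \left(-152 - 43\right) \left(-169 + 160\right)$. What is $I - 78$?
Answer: $1677$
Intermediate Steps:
$k = 1755$ ($k = \left(-195\right) \left(-9\right) = 1755$)
$I = 1755$
$I - 78 = 1755 - 78 = 1677$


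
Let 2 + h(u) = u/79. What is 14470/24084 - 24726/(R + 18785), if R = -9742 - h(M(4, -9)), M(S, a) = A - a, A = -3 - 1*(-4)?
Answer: -1411735061/661888530 ≈ -2.1329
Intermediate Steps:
A = 1 (A = -3 + 4 = 1)
M(S, a) = 1 - a
h(u) = -2 + u/79
R = -769470/79 (R = -9742 - (-2 + (1 - 1*(-9))/79) = -9742 - (-2 + (1 + 9)/79) = -9742 - (-2 + (1/79)*10) = -9742 - (-2 + 10/79) = -9742 - 1*(-148/79) = -9742 + 148/79 = -769470/79 ≈ -9740.1)
14470/24084 - 24726/(R + 18785) = 14470/24084 - 24726/(-769470/79 + 18785) = 14470*(1/24084) - 24726/714545/79 = 7235/12042 - 24726*79/714545 = 7235/12042 - 150258/54965 = -1411735061/661888530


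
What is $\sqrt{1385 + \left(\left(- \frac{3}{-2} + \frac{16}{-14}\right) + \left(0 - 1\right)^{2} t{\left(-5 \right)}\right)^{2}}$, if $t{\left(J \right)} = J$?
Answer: $\frac{\sqrt{275685}}{14} \approx 37.504$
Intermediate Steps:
$\sqrt{1385 + \left(\left(- \frac{3}{-2} + \frac{16}{-14}\right) + \left(0 - 1\right)^{2} t{\left(-5 \right)}\right)^{2}} = \sqrt{1385 + \left(\left(- \frac{3}{-2} + \frac{16}{-14}\right) + \left(0 - 1\right)^{2} \left(-5\right)\right)^{2}} = \sqrt{1385 + \left(\left(\left(-3\right) \left(- \frac{1}{2}\right) + 16 \left(- \frac{1}{14}\right)\right) + \left(-1\right)^{2} \left(-5\right)\right)^{2}} = \sqrt{1385 + \left(\left(\frac{3}{2} - \frac{8}{7}\right) + 1 \left(-5\right)\right)^{2}} = \sqrt{1385 + \left(\frac{5}{14} - 5\right)^{2}} = \sqrt{1385 + \left(- \frac{65}{14}\right)^{2}} = \sqrt{1385 + \frac{4225}{196}} = \sqrt{\frac{275685}{196}} = \frac{\sqrt{275685}}{14}$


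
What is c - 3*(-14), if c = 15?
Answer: 57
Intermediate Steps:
c - 3*(-14) = 15 - 3*(-14) = 15 + 42 = 57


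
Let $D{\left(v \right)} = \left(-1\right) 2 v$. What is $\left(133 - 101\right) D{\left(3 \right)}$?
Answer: $-192$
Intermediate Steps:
$D{\left(v \right)} = - 2 v$
$\left(133 - 101\right) D{\left(3 \right)} = \left(133 - 101\right) \left(\left(-2\right) 3\right) = 32 \left(-6\right) = -192$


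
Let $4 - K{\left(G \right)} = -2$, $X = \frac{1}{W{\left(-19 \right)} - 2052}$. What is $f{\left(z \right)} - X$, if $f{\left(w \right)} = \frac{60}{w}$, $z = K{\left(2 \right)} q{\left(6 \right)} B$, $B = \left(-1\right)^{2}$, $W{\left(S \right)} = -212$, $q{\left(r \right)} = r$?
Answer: $\frac{11323}{6792} \approx 1.6671$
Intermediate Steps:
$X = - \frac{1}{2264}$ ($X = \frac{1}{-212 - 2052} = \frac{1}{-2264} = - \frac{1}{2264} \approx -0.0004417$)
$K{\left(G \right)} = 6$ ($K{\left(G \right)} = 4 - -2 = 4 + 2 = 6$)
$B = 1$
$z = 36$ ($z = 6 \cdot 6 \cdot 1 = 36 \cdot 1 = 36$)
$f{\left(z \right)} - X = \frac{60}{36} - - \frac{1}{2264} = 60 \cdot \frac{1}{36} + \frac{1}{2264} = \frac{5}{3} + \frac{1}{2264} = \frac{11323}{6792}$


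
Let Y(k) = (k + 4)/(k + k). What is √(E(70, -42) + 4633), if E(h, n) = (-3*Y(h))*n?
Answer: √117490/5 ≈ 68.554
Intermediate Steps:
Y(k) = (4 + k)/(2*k) (Y(k) = (4 + k)/((2*k)) = (4 + k)*(1/(2*k)) = (4 + k)/(2*k))
E(h, n) = -3*n*(4 + h)/(2*h) (E(h, n) = (-3*(4 + h)/(2*h))*n = -3*n*(4 + h)/(2*h))
√(E(70, -42) + 4633) = √(-3/2*(-42)*(4 + 70)/70 + 4633) = √(-3/2*(-42)*1/70*74 + 4633) = √(333/5 + 4633) = √(23498/5) = √117490/5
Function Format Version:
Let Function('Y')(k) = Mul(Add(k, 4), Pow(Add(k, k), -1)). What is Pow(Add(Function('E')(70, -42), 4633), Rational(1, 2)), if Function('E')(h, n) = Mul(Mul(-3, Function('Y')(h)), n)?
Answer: Mul(Rational(1, 5), Pow(117490, Rational(1, 2))) ≈ 68.554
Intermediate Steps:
Function('Y')(k) = Mul(Rational(1, 2), Pow(k, -1), Add(4, k)) (Function('Y')(k) = Mul(Add(4, k), Pow(Mul(2, k), -1)) = Mul(Add(4, k), Mul(Rational(1, 2), Pow(k, -1))) = Mul(Rational(1, 2), Pow(k, -1), Add(4, k)))
Function('E')(h, n) = Mul(Rational(-3, 2), n, Pow(h, -1), Add(4, h)) (Function('E')(h, n) = Mul(Mul(-3, Mul(Rational(1, 2), Pow(h, -1), Add(4, h))), n) = Mul(Mul(Rational(-3, 2), Pow(h, -1), Add(4, h)), n) = Mul(Rational(-3, 2), n, Pow(h, -1), Add(4, h)))
Pow(Add(Function('E')(70, -42), 4633), Rational(1, 2)) = Pow(Add(Mul(Rational(-3, 2), -42, Pow(70, -1), Add(4, 70)), 4633), Rational(1, 2)) = Pow(Add(Mul(Rational(-3, 2), -42, Rational(1, 70), 74), 4633), Rational(1, 2)) = Pow(Add(Rational(333, 5), 4633), Rational(1, 2)) = Pow(Rational(23498, 5), Rational(1, 2)) = Mul(Rational(1, 5), Pow(117490, Rational(1, 2)))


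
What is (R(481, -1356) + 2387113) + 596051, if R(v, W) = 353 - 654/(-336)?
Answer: 167077061/56 ≈ 2.9835e+6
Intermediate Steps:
R(v, W) = 19877/56 (R(v, W) = 353 - 654*(-1)/336 = 353 - 1*(-109/56) = 353 + 109/56 = 19877/56)
(R(481, -1356) + 2387113) + 596051 = (19877/56 + 2387113) + 596051 = 133698205/56 + 596051 = 167077061/56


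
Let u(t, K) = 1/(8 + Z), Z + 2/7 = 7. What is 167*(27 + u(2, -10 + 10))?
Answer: 465596/103 ≈ 4520.4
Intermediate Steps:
Z = 47/7 (Z = -2/7 + 7 = 47/7 ≈ 6.7143)
u(t, K) = 7/103 (u(t, K) = 1/(8 + 47/7) = 1/(103/7) = 7/103)
167*(27 + u(2, -10 + 10)) = 167*(27 + 7/103) = 167*(2788/103) = 465596/103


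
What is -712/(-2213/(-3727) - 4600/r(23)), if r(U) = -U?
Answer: -2653624/747613 ≈ -3.5495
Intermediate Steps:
-712/(-2213/(-3727) - 4600/r(23)) = -712/(-2213/(-3727) - 4600/((-1*23))) = -712/(-2213*(-1/3727) - 4600/(-23)) = -712/(2213/3727 - 4600*(-1/23)) = -712/(2213/3727 + 200) = -712/747613/3727 = -712*3727/747613 = -2653624/747613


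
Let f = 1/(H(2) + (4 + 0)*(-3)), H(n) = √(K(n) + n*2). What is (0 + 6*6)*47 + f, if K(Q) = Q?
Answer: 38914/23 - √6/138 ≈ 1691.9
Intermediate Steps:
H(n) = √3*√n (H(n) = √(n + n*2) = √(n + 2*n) = √(3*n) = √3*√n)
f = 1/(-12 + √6) (f = 1/(√3*√2 + (4 + 0)*(-3)) = 1/(√6 + 4*(-3)) = 1/(√6 - 12) = 1/(-12 + √6) ≈ -0.10471)
(0 + 6*6)*47 + f = (0 + 6*6)*47 + (-2/23 - √6/138) = (0 + 36)*47 + (-2/23 - √6/138) = 36*47 + (-2/23 - √6/138) = 1692 + (-2/23 - √6/138) = 38914/23 - √6/138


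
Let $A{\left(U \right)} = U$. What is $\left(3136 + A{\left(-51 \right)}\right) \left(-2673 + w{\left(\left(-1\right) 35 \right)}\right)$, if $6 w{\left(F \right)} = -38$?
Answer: $- \frac{24797230}{3} \approx -8.2657 \cdot 10^{6}$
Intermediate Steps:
$w{\left(F \right)} = - \frac{19}{3}$ ($w{\left(F \right)} = \frac{1}{6} \left(-38\right) = - \frac{19}{3}$)
$\left(3136 + A{\left(-51 \right)}\right) \left(-2673 + w{\left(\left(-1\right) 35 \right)}\right) = \left(3136 - 51\right) \left(-2673 - \frac{19}{3}\right) = 3085 \left(- \frac{8038}{3}\right) = - \frac{24797230}{3}$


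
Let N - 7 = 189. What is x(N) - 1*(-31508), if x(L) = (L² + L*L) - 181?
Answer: 108159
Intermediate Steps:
N = 196 (N = 7 + 189 = 196)
x(L) = -181 + 2*L² (x(L) = (L² + L²) - 181 = 2*L² - 181 = -181 + 2*L²)
x(N) - 1*(-31508) = (-181 + 2*196²) - 1*(-31508) = (-181 + 2*38416) + 31508 = (-181 + 76832) + 31508 = 76651 + 31508 = 108159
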